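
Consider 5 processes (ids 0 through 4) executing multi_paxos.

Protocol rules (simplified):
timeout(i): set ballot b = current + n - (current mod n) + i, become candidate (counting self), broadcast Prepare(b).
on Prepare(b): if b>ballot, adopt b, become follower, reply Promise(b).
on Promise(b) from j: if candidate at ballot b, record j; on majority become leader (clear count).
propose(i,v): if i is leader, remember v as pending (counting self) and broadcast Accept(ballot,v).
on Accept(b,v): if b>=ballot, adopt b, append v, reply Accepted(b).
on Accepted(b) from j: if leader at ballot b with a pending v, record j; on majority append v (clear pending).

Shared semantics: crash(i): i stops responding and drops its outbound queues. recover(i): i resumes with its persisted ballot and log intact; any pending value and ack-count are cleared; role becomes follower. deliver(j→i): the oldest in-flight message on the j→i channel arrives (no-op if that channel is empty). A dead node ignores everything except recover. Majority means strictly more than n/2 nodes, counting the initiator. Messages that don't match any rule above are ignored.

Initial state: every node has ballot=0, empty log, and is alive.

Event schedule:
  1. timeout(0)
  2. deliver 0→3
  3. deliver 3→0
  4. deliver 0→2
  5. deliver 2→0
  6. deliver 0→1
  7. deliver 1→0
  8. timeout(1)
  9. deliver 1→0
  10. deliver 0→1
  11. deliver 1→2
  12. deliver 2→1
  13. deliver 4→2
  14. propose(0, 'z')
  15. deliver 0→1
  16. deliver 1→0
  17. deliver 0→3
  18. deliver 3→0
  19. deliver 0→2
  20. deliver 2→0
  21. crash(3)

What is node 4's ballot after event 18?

0

[1] timeout(0) → N0(cand b5 [-])
[2] deliver 0→3 → N3(foll b5 [-])
[3] deliver 3→0 → ∅
[4] deliver 0→2 → N2(foll b5 [-])
[5] deliver 2→0 → N0(lead b5 [-])
[6] deliver 0→1 → N1(foll b5 [-])
[7] deliver 1→0 → ∅
[8] timeout(1) → N1(cand b11 [-])
[9] deliver 1→0 → N0(foll b11 [-])
[10] deliver 0→1 → ∅
[11] deliver 1→2 → N2(foll b11 [-])
[12] deliver 2→1 → N1(lead b11 [-])
[13] deliver 4→2 → ∅
[14] propose(0,'z') → ∅
[15] deliver 0→1 → ∅
[16] deliver 1→0 → ∅
[17] deliver 0→3 → ∅
[18] deliver 3→0 → ∅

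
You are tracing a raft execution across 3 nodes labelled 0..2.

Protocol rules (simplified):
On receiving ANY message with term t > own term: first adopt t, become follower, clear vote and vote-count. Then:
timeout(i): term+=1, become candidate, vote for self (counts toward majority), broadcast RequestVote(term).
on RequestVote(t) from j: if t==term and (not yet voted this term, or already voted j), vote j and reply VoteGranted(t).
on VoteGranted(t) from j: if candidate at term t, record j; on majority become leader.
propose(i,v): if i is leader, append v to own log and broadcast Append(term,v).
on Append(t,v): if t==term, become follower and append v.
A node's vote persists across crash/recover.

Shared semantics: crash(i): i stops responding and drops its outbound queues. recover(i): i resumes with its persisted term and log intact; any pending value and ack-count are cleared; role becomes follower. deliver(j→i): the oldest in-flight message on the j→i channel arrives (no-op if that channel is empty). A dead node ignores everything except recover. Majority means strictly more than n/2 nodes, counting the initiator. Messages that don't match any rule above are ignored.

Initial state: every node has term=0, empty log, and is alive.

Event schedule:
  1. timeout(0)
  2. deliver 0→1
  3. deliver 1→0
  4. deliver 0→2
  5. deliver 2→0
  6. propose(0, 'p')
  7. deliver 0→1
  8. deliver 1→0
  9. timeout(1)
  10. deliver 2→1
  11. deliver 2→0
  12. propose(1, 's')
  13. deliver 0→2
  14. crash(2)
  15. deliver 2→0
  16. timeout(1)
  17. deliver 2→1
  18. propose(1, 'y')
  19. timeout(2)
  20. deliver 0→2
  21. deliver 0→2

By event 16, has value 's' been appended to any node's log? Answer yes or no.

no

after 1 — timeout(0): n0:cand/t1/[-]
after 2 — deliver 0→1: n1:foll/t1/[-]
after 3 — deliver 1→0: n0:lead/t1/[-]
after 4 — deliver 0→2: n2:foll/t1/[-]
after 5 — deliver 2→0: ·
after 6 — propose(0,'p'): n0:lead/t1/[p]
after 7 — deliver 0→1: n1:foll/t1/[p]
after 8 — deliver 1→0: ·
after 9 — timeout(1): n1:cand/t2/[p]
after 10 — deliver 2→1: ·
after 11 — deliver 2→0: ·
after 12 — propose(1,'s'): ·
after 13 — deliver 0→2: n2:foll/t1/[p]
after 14 — crash(2): n2:✗foll/t1/[p]
after 15 — deliver 2→0: ·
after 16 — timeout(1): n1:cand/t3/[p]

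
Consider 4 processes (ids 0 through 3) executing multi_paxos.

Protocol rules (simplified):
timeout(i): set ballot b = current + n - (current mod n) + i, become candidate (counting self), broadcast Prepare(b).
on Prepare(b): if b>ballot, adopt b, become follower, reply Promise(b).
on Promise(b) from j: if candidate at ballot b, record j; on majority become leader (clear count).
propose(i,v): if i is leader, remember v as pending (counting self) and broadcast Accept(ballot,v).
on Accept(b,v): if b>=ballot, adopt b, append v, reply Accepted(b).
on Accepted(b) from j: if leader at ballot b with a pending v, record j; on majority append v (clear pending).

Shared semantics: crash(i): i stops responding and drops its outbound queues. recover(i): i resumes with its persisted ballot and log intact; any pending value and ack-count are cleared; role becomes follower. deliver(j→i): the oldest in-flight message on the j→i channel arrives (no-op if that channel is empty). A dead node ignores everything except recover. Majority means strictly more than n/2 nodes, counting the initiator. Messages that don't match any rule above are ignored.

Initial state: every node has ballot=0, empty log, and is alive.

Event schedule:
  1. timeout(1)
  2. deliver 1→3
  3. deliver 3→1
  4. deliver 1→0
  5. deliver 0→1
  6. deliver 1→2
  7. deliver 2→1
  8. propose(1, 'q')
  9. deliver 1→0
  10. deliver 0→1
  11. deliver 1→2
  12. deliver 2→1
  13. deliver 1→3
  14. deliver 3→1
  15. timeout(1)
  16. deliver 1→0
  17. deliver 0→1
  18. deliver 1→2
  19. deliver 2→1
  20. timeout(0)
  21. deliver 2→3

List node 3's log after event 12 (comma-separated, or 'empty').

empty

step 1 timeout(1): 1={cand,b=5,log=-}
step 2 deliver 1→3: 3={foll,b=5,log=-}
step 3 deliver 3→1: —
step 4 deliver 1→0: 0={foll,b=5,log=-}
step 5 deliver 0→1: 1={lead,b=5,log=-}
step 6 deliver 1→2: 2={foll,b=5,log=-}
step 7 deliver 2→1: —
step 8 propose(1,'q'): —
step 9 deliver 1→0: 0={foll,b=5,log=q}
step 10 deliver 0→1: —
step 11 deliver 1→2: 2={foll,b=5,log=q}
step 12 deliver 2→1: 1={lead,b=5,log=q}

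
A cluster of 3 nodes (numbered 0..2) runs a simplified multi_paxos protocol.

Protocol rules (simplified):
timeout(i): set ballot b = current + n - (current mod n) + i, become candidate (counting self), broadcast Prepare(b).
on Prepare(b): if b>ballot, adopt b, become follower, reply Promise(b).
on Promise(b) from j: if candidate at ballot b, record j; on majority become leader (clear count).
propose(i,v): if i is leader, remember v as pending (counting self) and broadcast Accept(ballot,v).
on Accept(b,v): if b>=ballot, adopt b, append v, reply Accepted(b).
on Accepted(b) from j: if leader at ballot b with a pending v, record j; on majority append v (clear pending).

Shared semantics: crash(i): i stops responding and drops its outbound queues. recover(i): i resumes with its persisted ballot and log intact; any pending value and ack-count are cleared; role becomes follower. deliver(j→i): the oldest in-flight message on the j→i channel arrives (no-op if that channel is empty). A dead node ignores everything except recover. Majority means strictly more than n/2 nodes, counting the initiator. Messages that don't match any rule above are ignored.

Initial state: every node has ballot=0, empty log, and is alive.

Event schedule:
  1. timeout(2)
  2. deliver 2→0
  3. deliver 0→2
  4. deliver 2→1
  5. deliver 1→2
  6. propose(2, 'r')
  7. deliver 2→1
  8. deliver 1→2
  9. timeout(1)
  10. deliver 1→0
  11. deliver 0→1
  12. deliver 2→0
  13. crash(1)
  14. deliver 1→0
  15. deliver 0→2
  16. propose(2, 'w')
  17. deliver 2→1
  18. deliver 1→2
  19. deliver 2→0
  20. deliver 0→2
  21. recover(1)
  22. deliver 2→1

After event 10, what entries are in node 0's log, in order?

empty

e1 timeout(2): 2[cand,b=5,-]
e2 deliver 2→0: 0[foll,b=5,-]
e3 deliver 0→2: 2[lead,b=5,-]
e4 deliver 2→1: 1[foll,b=5,-]
e5 deliver 1→2: ·
e6 propose(2,'r'): ·
e7 deliver 2→1: 1[foll,b=5,r]
e8 deliver 1→2: 2[lead,b=5,r]
e9 timeout(1): 1[cand,b=7,r]
e10 deliver 1→0: 0[foll,b=7,-]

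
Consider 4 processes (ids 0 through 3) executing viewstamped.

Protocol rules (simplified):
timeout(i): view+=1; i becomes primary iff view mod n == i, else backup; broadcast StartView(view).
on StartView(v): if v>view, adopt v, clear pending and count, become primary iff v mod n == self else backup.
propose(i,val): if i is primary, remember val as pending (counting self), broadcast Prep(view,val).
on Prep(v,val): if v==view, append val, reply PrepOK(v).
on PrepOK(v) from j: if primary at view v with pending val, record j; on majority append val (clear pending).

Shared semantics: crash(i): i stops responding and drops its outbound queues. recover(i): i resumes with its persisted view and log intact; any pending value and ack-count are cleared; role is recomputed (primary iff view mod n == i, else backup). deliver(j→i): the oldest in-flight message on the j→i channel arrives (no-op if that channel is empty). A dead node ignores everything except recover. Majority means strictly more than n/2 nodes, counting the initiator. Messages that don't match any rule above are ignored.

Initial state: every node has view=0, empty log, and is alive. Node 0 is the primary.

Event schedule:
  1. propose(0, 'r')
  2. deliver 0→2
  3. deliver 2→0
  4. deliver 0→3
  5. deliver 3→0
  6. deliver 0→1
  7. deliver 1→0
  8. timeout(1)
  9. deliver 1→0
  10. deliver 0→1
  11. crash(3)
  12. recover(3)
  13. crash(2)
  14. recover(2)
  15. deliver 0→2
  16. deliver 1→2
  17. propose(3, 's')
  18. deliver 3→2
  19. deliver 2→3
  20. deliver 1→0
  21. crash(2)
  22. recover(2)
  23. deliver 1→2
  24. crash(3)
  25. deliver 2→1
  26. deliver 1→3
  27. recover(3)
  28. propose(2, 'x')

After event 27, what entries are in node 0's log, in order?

r

after 1 — propose(0,'r'): ·
after 2 — deliver 0→2: n2:back/v0/[r]
after 3 — deliver 2→0: ·
after 4 — deliver 0→3: n3:back/v0/[r]
after 5 — deliver 3→0: n0:prim/v0/[r]
after 6 — deliver 0→1: n1:back/v0/[r]
after 7 — deliver 1→0: ·
after 8 — timeout(1): n1:prim/v1/[r]
after 9 — deliver 1→0: n0:back/v1/[r]
after 10 — deliver 0→1: ·
after 11 — crash(3): n3:✗back/v0/[r]
after 12 — recover(3): n3:back/v0/[r]
after 13 — crash(2): n2:✗back/v0/[r]
after 14 — recover(2): n2:back/v0/[r]
after 15 — deliver 0→2: ·
after 16 — deliver 1→2: n2:back/v1/[r]
after 17 — propose(3,'s'): ·
after 18 — deliver 3→2: ·
after 19 — deliver 2→3: ·
after 20 — deliver 1→0: ·
after 21 — crash(2): n2:✗back/v1/[r]
after 22 — recover(2): n2:back/v1/[r]
after 23 — deliver 1→2: ·
after 24 — crash(3): n3:✗back/v0/[r]
after 25 — deliver 2→1: ·
after 26 — deliver 1→3: ·
after 27 — recover(3): n3:back/v0/[r]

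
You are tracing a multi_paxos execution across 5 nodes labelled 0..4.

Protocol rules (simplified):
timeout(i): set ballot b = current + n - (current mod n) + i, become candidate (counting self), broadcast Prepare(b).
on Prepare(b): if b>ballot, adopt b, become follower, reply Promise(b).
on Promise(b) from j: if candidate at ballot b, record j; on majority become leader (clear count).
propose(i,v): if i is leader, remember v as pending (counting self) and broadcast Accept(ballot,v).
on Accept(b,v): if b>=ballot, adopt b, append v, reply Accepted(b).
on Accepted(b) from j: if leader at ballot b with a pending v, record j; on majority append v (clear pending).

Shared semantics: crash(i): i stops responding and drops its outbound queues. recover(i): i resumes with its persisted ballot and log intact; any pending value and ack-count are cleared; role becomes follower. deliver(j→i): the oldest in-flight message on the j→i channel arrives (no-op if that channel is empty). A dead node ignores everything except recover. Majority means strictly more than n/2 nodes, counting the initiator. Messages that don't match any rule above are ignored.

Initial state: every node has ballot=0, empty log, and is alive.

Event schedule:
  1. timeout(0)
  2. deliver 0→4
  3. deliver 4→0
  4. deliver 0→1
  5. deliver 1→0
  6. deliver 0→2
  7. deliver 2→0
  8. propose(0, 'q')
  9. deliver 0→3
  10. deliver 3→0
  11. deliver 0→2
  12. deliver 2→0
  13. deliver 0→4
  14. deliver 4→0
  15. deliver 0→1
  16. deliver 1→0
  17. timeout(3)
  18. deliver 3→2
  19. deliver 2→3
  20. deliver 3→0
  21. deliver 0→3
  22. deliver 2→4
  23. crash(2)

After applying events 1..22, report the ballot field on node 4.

after 1 — timeout(0): n0:cand/b5/[-]
after 2 — deliver 0→4: n4:foll/b5/[-]
after 3 — deliver 4→0: ·
after 4 — deliver 0→1: n1:foll/b5/[-]
after 5 — deliver 1→0: n0:lead/b5/[-]
after 6 — deliver 0→2: n2:foll/b5/[-]
after 7 — deliver 2→0: ·
after 8 — propose(0,'q'): ·
after 9 — deliver 0→3: n3:foll/b5/[-]
after 10 — deliver 3→0: ·
after 11 — deliver 0→2: n2:foll/b5/[q]
after 12 — deliver 2→0: ·
after 13 — deliver 0→4: n4:foll/b5/[q]
after 14 — deliver 4→0: n0:lead/b5/[q]
after 15 — deliver 0→1: n1:foll/b5/[q]
after 16 — deliver 1→0: ·
after 17 — timeout(3): n3:cand/b13/[-]
after 18 — deliver 3→2: n2:foll/b13/[q]
after 19 — deliver 2→3: ·
after 20 — deliver 3→0: n0:foll/b13/[q]
after 21 — deliver 0→3: ·
after 22 — deliver 2→4: ·

5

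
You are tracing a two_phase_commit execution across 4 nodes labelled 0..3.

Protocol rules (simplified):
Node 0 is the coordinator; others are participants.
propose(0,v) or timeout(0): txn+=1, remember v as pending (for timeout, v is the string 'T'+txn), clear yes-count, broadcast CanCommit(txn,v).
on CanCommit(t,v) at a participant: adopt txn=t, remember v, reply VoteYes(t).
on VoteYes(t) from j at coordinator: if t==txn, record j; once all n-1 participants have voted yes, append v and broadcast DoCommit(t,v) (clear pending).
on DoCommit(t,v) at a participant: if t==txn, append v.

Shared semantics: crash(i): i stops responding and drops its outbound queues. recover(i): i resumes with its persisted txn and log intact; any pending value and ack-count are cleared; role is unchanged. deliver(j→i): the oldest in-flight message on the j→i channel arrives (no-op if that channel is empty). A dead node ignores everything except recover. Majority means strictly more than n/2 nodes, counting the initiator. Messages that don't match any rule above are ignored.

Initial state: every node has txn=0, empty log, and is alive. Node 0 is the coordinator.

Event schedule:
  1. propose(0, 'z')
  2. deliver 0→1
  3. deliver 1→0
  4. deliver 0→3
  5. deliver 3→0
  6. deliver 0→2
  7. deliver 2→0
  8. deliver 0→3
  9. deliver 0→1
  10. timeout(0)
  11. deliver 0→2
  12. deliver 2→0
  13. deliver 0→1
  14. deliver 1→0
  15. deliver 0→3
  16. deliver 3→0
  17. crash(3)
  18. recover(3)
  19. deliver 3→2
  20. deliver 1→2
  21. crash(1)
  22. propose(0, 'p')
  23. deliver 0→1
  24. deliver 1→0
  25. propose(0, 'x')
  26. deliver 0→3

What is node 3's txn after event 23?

2

step 1 propose(0,'z'): 0={coor,t=1,log=-}
step 2 deliver 0→1: 1={part,t=1,log=-}
step 3 deliver 1→0: —
step 4 deliver 0→3: 3={part,t=1,log=-}
step 5 deliver 3→0: —
step 6 deliver 0→2: 2={part,t=1,log=-}
step 7 deliver 2→0: 0={coor,t=1,log=z}
step 8 deliver 0→3: 3={part,t=1,log=z}
step 9 deliver 0→1: 1={part,t=1,log=z}
step 10 timeout(0): 0={coor,t=2,log=z}
step 11 deliver 0→2: 2={part,t=1,log=z}
step 12 deliver 2→0: —
step 13 deliver 0→1: 1={part,t=2,log=z}
step 14 deliver 1→0: —
step 15 deliver 0→3: 3={part,t=2,log=z}
step 16 deliver 3→0: —
step 17 crash(3): 3={✗part,t=2,log=z}
step 18 recover(3): 3={part,t=2,log=z}
step 19 deliver 3→2: —
step 20 deliver 1→2: —
step 21 crash(1): 1={✗part,t=2,log=z}
step 22 propose(0,'p'): 0={coor,t=3,log=z}
step 23 deliver 0→1: —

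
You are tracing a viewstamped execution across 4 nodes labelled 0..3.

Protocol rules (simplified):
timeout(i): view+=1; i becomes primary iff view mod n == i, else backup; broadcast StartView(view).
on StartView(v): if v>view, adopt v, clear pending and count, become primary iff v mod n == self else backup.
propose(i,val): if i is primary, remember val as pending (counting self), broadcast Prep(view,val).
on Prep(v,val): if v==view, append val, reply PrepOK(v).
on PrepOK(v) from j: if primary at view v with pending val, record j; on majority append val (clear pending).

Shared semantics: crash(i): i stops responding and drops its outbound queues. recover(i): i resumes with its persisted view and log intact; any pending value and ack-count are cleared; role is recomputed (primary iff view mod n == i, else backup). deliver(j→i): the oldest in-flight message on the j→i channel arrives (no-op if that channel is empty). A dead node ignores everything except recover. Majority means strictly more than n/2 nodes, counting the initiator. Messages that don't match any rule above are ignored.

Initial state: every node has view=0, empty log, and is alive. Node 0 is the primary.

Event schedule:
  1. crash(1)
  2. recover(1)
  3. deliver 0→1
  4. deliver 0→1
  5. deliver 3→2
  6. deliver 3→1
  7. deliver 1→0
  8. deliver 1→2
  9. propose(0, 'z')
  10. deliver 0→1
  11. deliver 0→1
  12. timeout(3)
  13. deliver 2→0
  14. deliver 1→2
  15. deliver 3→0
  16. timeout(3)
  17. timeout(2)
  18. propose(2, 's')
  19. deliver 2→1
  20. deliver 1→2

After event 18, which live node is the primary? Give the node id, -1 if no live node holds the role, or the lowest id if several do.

-1

e1 crash(1): 1[✗back,v=0,-]
e2 recover(1): 1[back,v=0,-]
e3 deliver 0→1: ·
e4 deliver 0→1: ·
e5 deliver 3→2: ·
e6 deliver 3→1: ·
e7 deliver 1→0: ·
e8 deliver 1→2: ·
e9 propose(0,'z'): ·
e10 deliver 0→1: 1[back,v=0,z]
e11 deliver 0→1: ·
e12 timeout(3): 3[back,v=1,-]
e13 deliver 2→0: ·
e14 deliver 1→2: ·
e15 deliver 3→0: 0[back,v=1,-]
e16 timeout(3): 3[back,v=2,-]
e17 timeout(2): 2[back,v=1,-]
e18 propose(2,'s'): ·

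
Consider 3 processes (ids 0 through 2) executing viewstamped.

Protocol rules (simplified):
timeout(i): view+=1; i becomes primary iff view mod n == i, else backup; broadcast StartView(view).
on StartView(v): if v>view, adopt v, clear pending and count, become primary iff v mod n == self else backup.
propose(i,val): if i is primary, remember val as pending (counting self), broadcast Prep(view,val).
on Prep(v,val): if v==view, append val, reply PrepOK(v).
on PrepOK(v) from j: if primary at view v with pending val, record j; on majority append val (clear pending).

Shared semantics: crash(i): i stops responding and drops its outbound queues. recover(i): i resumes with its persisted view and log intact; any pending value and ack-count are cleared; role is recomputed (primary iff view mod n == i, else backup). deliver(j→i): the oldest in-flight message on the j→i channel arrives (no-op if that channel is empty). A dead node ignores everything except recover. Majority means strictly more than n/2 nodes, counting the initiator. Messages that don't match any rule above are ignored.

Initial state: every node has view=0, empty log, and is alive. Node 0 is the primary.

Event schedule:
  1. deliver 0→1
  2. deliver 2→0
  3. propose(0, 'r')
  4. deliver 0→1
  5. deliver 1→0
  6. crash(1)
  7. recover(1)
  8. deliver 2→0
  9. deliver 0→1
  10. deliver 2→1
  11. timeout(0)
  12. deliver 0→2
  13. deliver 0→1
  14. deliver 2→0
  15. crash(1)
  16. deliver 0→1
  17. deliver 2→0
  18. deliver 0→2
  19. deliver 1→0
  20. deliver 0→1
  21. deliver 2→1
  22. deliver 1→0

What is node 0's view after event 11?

step 1 deliver 0→1: —
step 2 deliver 2→0: —
step 3 propose(0,'r'): —
step 4 deliver 0→1: 1={back,v=0,log=r}
step 5 deliver 1→0: 0={prim,v=0,log=r}
step 6 crash(1): 1={✗back,v=0,log=r}
step 7 recover(1): 1={back,v=0,log=r}
step 8 deliver 2→0: —
step 9 deliver 0→1: —
step 10 deliver 2→1: —
step 11 timeout(0): 0={back,v=1,log=r}

1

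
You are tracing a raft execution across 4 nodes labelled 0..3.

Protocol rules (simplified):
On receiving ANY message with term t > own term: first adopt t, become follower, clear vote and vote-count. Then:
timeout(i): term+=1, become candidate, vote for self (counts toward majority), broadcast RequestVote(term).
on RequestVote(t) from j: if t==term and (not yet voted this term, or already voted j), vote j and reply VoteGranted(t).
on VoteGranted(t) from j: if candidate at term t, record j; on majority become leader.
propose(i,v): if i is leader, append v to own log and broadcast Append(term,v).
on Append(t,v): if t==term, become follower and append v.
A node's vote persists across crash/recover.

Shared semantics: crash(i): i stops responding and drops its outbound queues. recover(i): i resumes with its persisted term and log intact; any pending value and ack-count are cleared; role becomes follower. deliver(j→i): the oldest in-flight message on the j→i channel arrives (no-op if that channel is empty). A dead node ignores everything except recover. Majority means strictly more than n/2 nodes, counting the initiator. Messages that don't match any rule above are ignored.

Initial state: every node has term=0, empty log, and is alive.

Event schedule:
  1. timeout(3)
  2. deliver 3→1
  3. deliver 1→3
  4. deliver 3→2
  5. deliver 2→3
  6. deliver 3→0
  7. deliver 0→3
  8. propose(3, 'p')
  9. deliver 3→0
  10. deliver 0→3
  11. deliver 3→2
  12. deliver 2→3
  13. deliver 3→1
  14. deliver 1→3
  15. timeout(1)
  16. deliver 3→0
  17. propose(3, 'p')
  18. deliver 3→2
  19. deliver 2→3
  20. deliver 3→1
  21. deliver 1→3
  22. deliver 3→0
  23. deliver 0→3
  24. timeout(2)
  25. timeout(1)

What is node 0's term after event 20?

1. timeout(3):  <3:cand t1 ->
2. deliver 3→1:  <1:foll t1 ->
3. deliver 1→3:  nop
4. deliver 3→2:  <2:foll t1 ->
5. deliver 2→3:  <3:lead t1 ->
6. deliver 3→0:  <0:foll t1 ->
7. deliver 0→3:  nop
8. propose(3,'p'):  <3:lead t1 p>
9. deliver 3→0:  <0:foll t1 p>
10. deliver 0→3:  nop
11. deliver 3→2:  <2:foll t1 p>
12. deliver 2→3:  nop
13. deliver 3→1:  <1:foll t1 p>
14. deliver 1→3:  nop
15. timeout(1):  <1:cand t2 p>
16. deliver 3→0:  nop
17. propose(3,'p'):  <3:lead t1 p,p>
18. deliver 3→2:  <2:foll t1 p,p>
19. deliver 2→3:  nop
20. deliver 3→1:  nop

1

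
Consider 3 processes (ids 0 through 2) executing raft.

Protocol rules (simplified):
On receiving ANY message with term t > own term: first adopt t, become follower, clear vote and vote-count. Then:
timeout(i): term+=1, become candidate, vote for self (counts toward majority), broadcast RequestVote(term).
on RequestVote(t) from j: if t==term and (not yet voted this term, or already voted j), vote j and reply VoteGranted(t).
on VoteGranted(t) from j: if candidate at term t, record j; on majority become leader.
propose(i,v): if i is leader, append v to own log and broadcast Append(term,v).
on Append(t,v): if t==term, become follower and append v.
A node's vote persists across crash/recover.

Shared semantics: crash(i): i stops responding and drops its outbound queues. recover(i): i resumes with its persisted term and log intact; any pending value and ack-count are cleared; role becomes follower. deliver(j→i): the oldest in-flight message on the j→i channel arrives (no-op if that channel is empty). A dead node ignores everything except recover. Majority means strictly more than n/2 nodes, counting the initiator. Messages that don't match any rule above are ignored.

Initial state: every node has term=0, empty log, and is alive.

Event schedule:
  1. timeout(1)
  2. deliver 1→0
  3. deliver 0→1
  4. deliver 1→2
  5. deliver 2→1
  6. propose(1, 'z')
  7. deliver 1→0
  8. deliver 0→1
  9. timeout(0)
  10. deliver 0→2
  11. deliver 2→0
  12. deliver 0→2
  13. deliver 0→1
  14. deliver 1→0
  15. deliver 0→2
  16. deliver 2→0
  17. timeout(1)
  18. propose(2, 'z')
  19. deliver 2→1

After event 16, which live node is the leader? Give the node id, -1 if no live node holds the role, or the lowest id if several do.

0

e1 timeout(1): 1[cand,t=1,-]
e2 deliver 1→0: 0[foll,t=1,-]
e3 deliver 0→1: 1[lead,t=1,-]
e4 deliver 1→2: 2[foll,t=1,-]
e5 deliver 2→1: ·
e6 propose(1,'z'): 1[lead,t=1,z]
e7 deliver 1→0: 0[foll,t=1,z]
e8 deliver 0→1: ·
e9 timeout(0): 0[cand,t=2,z]
e10 deliver 0→2: 2[foll,t=2,-]
e11 deliver 2→0: 0[lead,t=2,z]
e12 deliver 0→2: ·
e13 deliver 0→1: 1[foll,t=2,z]
e14 deliver 1→0: ·
e15 deliver 0→2: ·
e16 deliver 2→0: ·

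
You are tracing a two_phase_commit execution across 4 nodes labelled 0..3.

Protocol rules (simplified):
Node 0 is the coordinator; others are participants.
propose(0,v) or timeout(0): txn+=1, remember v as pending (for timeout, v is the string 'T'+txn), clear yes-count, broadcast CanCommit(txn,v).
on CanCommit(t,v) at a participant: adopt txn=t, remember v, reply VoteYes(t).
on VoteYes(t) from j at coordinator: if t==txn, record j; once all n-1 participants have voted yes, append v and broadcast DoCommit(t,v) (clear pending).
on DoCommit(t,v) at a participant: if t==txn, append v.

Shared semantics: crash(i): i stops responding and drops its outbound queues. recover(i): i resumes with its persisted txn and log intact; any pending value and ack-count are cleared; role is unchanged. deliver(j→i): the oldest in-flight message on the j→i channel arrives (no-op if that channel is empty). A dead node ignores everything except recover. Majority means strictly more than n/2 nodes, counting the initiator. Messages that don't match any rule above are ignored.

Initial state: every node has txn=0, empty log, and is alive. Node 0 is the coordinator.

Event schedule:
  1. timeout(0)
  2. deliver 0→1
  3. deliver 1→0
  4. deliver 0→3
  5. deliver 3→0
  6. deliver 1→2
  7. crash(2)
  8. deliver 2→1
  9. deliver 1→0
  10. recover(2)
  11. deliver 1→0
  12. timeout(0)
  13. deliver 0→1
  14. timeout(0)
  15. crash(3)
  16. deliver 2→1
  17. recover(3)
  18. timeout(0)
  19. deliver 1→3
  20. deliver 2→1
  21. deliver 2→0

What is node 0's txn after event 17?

3

e1 timeout(0): 0[coor,t=1,-]
e2 deliver 0→1: 1[part,t=1,-]
e3 deliver 1→0: ·
e4 deliver 0→3: 3[part,t=1,-]
e5 deliver 3→0: ·
e6 deliver 1→2: ·
e7 crash(2): 2[✗part,t=0,-]
e8 deliver 2→1: ·
e9 deliver 1→0: ·
e10 recover(2): 2[part,t=0,-]
e11 deliver 1→0: ·
e12 timeout(0): 0[coor,t=2,-]
e13 deliver 0→1: 1[part,t=2,-]
e14 timeout(0): 0[coor,t=3,-]
e15 crash(3): 3[✗part,t=1,-]
e16 deliver 2→1: ·
e17 recover(3): 3[part,t=1,-]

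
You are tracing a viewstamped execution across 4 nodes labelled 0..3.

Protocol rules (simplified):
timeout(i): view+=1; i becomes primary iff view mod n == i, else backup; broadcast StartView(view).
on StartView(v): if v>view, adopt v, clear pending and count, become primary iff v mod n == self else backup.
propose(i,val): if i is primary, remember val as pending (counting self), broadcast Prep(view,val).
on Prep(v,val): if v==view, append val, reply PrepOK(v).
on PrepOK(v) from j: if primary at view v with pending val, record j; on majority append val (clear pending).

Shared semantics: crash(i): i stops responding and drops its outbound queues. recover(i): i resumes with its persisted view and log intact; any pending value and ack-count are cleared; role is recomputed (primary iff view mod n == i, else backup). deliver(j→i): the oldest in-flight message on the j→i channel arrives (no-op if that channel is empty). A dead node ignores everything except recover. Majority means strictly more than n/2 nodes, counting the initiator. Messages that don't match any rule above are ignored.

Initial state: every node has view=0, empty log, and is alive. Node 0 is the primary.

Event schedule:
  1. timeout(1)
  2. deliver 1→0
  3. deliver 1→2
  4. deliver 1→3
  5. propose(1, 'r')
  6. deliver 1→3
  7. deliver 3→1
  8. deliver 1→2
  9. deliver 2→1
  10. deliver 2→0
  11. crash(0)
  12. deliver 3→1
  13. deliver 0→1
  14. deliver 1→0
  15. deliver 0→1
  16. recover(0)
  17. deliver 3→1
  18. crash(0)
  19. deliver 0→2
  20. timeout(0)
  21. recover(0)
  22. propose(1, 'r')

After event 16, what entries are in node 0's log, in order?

empty

1. timeout(1):  <1:prim v1 ->
2. deliver 1→0:  <0:back v1 ->
3. deliver 1→2:  <2:back v1 ->
4. deliver 1→3:  <3:back v1 ->
5. propose(1,'r'):  nop
6. deliver 1→3:  <3:back v1 r>
7. deliver 3→1:  nop
8. deliver 1→2:  <2:back v1 r>
9. deliver 2→1:  <1:prim v1 r>
10. deliver 2→0:  nop
11. crash(0):  <0:✗back v1 ->
12. deliver 3→1:  nop
13. deliver 0→1:  nop
14. deliver 1→0:  nop
15. deliver 0→1:  nop
16. recover(0):  <0:back v1 ->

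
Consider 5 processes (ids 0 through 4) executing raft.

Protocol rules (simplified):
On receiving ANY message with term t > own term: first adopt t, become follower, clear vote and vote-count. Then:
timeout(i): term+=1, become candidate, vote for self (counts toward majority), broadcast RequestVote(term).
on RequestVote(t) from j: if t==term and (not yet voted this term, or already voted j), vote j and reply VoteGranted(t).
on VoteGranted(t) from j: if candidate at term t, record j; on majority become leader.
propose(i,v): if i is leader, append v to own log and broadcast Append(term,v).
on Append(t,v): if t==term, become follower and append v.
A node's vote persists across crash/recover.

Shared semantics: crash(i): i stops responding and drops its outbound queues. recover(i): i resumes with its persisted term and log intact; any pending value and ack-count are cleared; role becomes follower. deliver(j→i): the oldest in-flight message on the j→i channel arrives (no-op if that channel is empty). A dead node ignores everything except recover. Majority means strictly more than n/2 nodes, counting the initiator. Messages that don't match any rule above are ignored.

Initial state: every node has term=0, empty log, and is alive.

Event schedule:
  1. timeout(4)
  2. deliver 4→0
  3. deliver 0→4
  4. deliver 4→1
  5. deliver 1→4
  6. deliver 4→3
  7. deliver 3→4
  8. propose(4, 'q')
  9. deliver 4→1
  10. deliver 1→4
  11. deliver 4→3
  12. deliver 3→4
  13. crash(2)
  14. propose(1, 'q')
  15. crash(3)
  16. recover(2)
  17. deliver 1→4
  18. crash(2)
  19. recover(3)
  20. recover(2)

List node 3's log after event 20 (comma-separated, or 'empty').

step 1 timeout(4): 4={cand,t=1,log=-}
step 2 deliver 4→0: 0={foll,t=1,log=-}
step 3 deliver 0→4: —
step 4 deliver 4→1: 1={foll,t=1,log=-}
step 5 deliver 1→4: 4={lead,t=1,log=-}
step 6 deliver 4→3: 3={foll,t=1,log=-}
step 7 deliver 3→4: —
step 8 propose(4,'q'): 4={lead,t=1,log=q}
step 9 deliver 4→1: 1={foll,t=1,log=q}
step 10 deliver 1→4: —
step 11 deliver 4→3: 3={foll,t=1,log=q}
step 12 deliver 3→4: —
step 13 crash(2): 2={✗foll,t=0,log=-}
step 14 propose(1,'q'): —
step 15 crash(3): 3={✗foll,t=1,log=q}
step 16 recover(2): 2={foll,t=0,log=-}
step 17 deliver 1→4: —
step 18 crash(2): 2={✗foll,t=0,log=-}
step 19 recover(3): 3={foll,t=1,log=q}
step 20 recover(2): 2={foll,t=0,log=-}

q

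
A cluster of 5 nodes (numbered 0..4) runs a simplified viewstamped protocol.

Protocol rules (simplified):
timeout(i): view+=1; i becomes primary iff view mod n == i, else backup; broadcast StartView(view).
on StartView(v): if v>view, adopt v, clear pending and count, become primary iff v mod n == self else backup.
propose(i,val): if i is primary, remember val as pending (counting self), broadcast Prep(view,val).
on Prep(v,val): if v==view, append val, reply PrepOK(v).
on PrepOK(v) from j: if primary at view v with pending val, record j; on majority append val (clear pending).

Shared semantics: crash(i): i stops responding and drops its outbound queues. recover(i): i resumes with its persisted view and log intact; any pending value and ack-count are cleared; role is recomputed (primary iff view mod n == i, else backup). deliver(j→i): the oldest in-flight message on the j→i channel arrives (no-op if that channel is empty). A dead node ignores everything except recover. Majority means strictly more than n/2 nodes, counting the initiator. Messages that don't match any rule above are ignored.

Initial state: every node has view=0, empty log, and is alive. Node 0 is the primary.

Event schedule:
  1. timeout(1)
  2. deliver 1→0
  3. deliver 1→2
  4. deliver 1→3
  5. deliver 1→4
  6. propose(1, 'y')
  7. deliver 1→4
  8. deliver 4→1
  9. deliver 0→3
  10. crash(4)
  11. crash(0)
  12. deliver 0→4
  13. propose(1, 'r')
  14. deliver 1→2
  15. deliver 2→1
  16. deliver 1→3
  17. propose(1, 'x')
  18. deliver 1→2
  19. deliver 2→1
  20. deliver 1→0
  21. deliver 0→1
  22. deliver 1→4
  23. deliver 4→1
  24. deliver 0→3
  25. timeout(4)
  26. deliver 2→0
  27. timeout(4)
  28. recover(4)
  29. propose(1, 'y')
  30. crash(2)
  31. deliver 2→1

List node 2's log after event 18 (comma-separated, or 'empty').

1. timeout(1):  <1:prim v1 ->
2. deliver 1→0:  <0:back v1 ->
3. deliver 1→2:  <2:back v1 ->
4. deliver 1→3:  <3:back v1 ->
5. deliver 1→4:  <4:back v1 ->
6. propose(1,'y'):  nop
7. deliver 1→4:  <4:back v1 y>
8. deliver 4→1:  nop
9. deliver 0→3:  nop
10. crash(4):  <4:✗back v1 y>
11. crash(0):  <0:✗back v1 ->
12. deliver 0→4:  nop
13. propose(1,'r'):  nop
14. deliver 1→2:  <2:back v1 y>
15. deliver 2→1:  nop
16. deliver 1→3:  <3:back v1 y>
17. propose(1,'x'):  nop
18. deliver 1→2:  <2:back v1 y,r>

y,r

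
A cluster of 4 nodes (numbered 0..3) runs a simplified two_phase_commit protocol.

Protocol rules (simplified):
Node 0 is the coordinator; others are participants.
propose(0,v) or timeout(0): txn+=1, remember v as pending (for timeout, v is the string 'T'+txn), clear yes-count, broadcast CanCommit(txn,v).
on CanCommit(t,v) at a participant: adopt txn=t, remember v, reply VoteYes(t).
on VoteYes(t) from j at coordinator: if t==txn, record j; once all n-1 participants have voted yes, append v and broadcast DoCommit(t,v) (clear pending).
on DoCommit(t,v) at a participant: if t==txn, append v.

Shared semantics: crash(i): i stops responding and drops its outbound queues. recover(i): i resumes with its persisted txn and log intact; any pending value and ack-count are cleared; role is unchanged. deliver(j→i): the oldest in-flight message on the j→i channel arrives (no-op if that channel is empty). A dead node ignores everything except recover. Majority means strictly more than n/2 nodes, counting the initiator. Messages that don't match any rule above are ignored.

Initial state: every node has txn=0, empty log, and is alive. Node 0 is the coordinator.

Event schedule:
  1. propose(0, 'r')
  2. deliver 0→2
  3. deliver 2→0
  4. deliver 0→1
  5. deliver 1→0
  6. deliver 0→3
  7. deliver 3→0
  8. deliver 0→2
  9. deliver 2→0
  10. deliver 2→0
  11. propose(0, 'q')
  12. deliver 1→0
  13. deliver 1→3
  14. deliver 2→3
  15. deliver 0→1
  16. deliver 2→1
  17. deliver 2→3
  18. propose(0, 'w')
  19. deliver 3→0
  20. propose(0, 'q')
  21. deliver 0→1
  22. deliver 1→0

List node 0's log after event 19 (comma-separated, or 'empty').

r

1. propose(0,'r'):  <0:coor t1 ->
2. deliver 0→2:  <2:part t1 ->
3. deliver 2→0:  nop
4. deliver 0→1:  <1:part t1 ->
5. deliver 1→0:  nop
6. deliver 0→3:  <3:part t1 ->
7. deliver 3→0:  <0:coor t1 r>
8. deliver 0→2:  <2:part t1 r>
9. deliver 2→0:  nop
10. deliver 2→0:  nop
11. propose(0,'q'):  <0:coor t2 r>
12. deliver 1→0:  nop
13. deliver 1→3:  nop
14. deliver 2→3:  nop
15. deliver 0→1:  <1:part t1 r>
16. deliver 2→1:  nop
17. deliver 2→3:  nop
18. propose(0,'w'):  <0:coor t3 r>
19. deliver 3→0:  nop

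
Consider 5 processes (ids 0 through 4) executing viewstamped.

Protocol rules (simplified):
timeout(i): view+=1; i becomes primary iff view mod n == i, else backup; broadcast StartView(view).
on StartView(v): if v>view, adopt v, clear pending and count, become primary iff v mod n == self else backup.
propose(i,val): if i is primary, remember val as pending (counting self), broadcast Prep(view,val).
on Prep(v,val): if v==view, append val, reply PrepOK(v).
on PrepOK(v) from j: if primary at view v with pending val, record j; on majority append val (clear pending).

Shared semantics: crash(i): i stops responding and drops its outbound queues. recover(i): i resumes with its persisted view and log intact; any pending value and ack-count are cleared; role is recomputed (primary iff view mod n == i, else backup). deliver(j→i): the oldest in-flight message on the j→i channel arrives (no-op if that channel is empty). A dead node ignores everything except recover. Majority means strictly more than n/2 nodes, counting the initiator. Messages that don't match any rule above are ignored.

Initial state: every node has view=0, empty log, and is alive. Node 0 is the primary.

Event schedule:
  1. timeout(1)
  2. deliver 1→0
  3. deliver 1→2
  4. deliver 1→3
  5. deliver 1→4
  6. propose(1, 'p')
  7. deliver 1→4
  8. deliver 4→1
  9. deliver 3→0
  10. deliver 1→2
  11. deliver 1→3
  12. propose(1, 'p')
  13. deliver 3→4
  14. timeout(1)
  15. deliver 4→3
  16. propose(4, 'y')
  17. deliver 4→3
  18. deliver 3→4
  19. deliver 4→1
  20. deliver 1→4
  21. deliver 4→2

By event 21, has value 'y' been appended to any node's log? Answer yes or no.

no

e1 timeout(1): 1[prim,v=1,-]
e2 deliver 1→0: 0[back,v=1,-]
e3 deliver 1→2: 2[back,v=1,-]
e4 deliver 1→3: 3[back,v=1,-]
e5 deliver 1→4: 4[back,v=1,-]
e6 propose(1,'p'): ·
e7 deliver 1→4: 4[back,v=1,p]
e8 deliver 4→1: ·
e9 deliver 3→0: ·
e10 deliver 1→2: 2[back,v=1,p]
e11 deliver 1→3: 3[back,v=1,p]
e12 propose(1,'p'): ·
e13 deliver 3→4: ·
e14 timeout(1): 1[back,v=2,-]
e15 deliver 4→3: ·
e16 propose(4,'y'): ·
e17 deliver 4→3: ·
e18 deliver 3→4: ·
e19 deliver 4→1: ·
e20 deliver 1→4: 4[back,v=1,p,p]
e21 deliver 4→2: ·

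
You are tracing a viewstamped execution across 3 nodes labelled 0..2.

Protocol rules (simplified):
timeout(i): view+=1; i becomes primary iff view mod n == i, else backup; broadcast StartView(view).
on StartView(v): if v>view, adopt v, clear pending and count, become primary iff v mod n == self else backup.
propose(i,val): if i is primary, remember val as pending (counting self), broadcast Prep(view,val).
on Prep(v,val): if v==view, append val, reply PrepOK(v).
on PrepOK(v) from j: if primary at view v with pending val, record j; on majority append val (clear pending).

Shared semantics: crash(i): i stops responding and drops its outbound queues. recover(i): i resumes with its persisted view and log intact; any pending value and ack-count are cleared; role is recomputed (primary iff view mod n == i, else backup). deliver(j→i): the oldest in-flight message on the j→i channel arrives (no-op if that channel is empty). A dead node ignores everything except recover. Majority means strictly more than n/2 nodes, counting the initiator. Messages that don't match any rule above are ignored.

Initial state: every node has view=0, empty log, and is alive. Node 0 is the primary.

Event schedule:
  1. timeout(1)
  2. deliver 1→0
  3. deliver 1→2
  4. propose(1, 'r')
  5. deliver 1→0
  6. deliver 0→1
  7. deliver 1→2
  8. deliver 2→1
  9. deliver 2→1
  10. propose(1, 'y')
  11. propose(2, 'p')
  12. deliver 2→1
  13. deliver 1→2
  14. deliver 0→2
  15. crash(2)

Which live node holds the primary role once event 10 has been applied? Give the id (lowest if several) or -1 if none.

1

step 1 timeout(1): 1={prim,v=1,log=-}
step 2 deliver 1→0: 0={back,v=1,log=-}
step 3 deliver 1→2: 2={back,v=1,log=-}
step 4 propose(1,'r'): —
step 5 deliver 1→0: 0={back,v=1,log=r}
step 6 deliver 0→1: 1={prim,v=1,log=r}
step 7 deliver 1→2: 2={back,v=1,log=r}
step 8 deliver 2→1: —
step 9 deliver 2→1: —
step 10 propose(1,'y'): —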